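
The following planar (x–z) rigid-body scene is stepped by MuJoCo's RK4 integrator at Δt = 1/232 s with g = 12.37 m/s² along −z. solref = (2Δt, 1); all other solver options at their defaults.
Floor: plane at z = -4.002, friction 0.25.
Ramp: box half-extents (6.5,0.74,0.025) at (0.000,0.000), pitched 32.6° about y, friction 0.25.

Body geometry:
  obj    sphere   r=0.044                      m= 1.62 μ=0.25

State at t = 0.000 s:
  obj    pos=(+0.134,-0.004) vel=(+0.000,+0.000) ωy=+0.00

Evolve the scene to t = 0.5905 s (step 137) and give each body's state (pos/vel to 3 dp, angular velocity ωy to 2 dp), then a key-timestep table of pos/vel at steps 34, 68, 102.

State at t = 0.5905 s:
  obj    pos=(+0.834,-0.451) vel=(+2.369,-1.515) ωy=+63.86

Key-timestep trajectory:
   step    t(s)  obj.x    obj.z    obj.vx   obj.vz 
     34  0.1466   +0.177  -0.031  +0.588  -0.376
     68  0.2931   +0.306  -0.114  +1.176  -0.752
    102  0.4397   +0.522  -0.252  +1.764  -1.128


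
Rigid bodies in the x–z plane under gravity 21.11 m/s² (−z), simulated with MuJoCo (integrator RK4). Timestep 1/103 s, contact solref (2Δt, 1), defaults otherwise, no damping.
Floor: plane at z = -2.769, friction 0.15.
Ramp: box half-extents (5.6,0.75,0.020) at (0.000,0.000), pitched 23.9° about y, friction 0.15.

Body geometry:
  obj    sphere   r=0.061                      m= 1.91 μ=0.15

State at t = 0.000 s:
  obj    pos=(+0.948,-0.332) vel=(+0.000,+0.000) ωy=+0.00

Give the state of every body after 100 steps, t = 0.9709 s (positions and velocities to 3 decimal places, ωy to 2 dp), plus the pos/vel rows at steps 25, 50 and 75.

State at t = 0.9709 s:
  obj    pos=(+3.581,-1.498) vel=(+5.423,-2.403) ωy=+97.17

Key-timestep trajectory:
   step    t(s)  obj.x    obj.z    obj.vx   obj.vz 
     25  0.2427   +1.113  -0.405  +1.357  -0.601
     50  0.4854   +1.607  -0.623  +2.712  -1.202
     75  0.7282   +2.430  -0.988  +4.068  -1.803


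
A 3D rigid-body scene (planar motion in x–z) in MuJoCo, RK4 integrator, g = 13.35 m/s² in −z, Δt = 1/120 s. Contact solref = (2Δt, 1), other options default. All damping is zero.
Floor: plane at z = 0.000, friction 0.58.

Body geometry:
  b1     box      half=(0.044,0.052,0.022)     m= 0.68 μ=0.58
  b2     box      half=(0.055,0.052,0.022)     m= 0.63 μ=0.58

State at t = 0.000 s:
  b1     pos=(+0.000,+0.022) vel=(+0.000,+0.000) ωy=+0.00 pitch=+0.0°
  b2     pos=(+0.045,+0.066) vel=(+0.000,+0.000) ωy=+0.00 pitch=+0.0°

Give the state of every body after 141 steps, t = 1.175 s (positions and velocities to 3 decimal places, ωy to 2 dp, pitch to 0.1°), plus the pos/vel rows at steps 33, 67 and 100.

State at t = 1.175 s:
  b1     pos=(+0.000,+0.022) vel=(+0.000,+0.000) ωy=+0.00 pitch=+0.0°
  b2     pos=(+0.099,+0.055) vel=(+0.000,+0.000) ωy=+0.00 pitch=+90.0°

Key-timestep trajectory:
   step    t(s)  b1.x    b1.z    b1.vx   b1.vz   b2.x    b2.z    b2.vx   b2.vz 
     33  0.2750   +0.000  +0.022  -0.001  +0.000   +0.062  +0.057  +0.200  -0.206
     67  0.5583   +0.000  +0.022  +0.000  +0.000   +0.109  +0.058  +0.094  +0.034
    100  0.8333   +0.000  +0.022  +0.000  +0.000   +0.092  +0.057  +0.056  -0.013


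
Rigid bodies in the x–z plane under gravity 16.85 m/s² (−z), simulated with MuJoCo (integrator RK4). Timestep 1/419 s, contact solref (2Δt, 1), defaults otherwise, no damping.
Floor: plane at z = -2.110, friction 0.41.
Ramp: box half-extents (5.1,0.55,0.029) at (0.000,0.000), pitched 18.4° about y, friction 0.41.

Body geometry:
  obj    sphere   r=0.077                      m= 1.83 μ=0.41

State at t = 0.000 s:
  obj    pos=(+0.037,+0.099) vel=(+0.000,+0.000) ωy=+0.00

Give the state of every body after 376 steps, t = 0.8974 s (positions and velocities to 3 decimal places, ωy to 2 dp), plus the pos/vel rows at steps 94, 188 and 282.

State at t = 0.8974 s:
  obj    pos=(+1.489,-0.383) vel=(+3.235,-1.076) ωy=+44.27

Key-timestep trajectory:
   step    t(s)  obj.x    obj.z    obj.vx   obj.vz 
     94  0.2243   +0.128  +0.069  +0.809  -0.269
    188  0.4487   +0.400  -0.021  +1.618  -0.538
    282  0.6730   +0.854  -0.172  +2.426  -0.807


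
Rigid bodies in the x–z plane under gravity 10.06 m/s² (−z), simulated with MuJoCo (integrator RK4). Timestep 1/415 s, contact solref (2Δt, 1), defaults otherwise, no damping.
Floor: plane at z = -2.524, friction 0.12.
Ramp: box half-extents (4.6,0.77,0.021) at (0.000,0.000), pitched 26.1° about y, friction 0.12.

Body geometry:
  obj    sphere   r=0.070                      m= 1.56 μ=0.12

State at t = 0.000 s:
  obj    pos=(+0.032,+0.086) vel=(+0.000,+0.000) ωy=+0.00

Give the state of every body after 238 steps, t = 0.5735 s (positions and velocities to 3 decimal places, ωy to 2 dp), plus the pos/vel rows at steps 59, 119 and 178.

State at t = 0.5735 s:
  obj    pos=(+0.525,-0.156) vel=(+1.718,-0.853) ωy=+22.16

Key-timestep trajectory:
   step    t(s)  obj.x    obj.z    obj.vx   obj.vz 
     59  0.1422   +0.062  +0.071  +0.426  -0.211
    119  0.2867   +0.155  +0.025  +0.862  -0.417
    178  0.4289   +0.308  -0.050  +1.286  -0.633


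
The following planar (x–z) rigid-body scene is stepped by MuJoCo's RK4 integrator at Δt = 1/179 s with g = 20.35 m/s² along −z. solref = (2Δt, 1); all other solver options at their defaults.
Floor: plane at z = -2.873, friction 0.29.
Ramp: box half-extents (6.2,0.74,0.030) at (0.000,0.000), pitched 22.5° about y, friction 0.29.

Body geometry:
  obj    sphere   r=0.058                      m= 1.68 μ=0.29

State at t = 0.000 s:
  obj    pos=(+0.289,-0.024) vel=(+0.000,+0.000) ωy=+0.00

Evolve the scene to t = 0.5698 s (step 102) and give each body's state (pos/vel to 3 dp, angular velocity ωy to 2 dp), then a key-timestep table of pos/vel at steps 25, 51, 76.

State at t = 0.5698 s:
  obj    pos=(+1.123,-0.370) vel=(+2.928,-1.213) ωy=+54.63

Key-timestep trajectory:
   step    t(s)  obj.x    obj.z    obj.vx   obj.vz 
     25  0.1397   +0.339  -0.045  +0.718  -0.297
     51  0.2849   +0.498  -0.111  +1.464  -0.607
     76  0.4246   +0.752  -0.216  +2.182  -0.904


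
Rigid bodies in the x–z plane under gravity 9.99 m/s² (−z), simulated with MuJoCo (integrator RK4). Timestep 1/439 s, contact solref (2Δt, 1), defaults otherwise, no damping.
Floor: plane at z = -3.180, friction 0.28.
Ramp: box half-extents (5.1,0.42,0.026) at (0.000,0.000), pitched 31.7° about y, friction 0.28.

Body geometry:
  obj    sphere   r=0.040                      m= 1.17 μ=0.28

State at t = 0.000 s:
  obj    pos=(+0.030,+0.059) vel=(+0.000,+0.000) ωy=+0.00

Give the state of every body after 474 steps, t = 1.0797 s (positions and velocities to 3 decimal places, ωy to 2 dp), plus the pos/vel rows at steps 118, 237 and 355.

State at t = 1.0797 s:
  obj    pos=(+1.890,-1.090) vel=(+3.445,-2.127) ωy=+101.20

Key-timestep trajectory:
   step    t(s)  obj.x    obj.z    obj.vx   obj.vz 
    118  0.2688   +0.145  -0.012  +0.858  -0.530
    237  0.5399   +0.495  -0.228  +1.722  -1.064
    355  0.8087   +1.073  -0.585  +2.580  -1.593


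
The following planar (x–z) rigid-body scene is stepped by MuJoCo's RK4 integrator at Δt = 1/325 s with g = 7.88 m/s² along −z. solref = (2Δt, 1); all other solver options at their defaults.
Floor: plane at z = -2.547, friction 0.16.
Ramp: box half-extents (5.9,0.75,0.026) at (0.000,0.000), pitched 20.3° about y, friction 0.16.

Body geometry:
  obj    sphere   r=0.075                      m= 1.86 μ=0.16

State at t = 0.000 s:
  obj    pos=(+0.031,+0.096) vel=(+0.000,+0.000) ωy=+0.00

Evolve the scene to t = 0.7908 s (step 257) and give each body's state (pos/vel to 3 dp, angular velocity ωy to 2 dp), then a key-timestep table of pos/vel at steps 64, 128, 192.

State at t = 0.7908 s:
  obj    pos=(+0.604,-0.116) vel=(+1.448,-0.536) ωy=+20.59

Key-timestep trajectory:
   step    t(s)  obj.x    obj.z    obj.vx   obj.vz 
     64  0.1969   +0.067  +0.083  +0.361  -0.133
    128  0.3938   +0.173  +0.044  +0.721  -0.267
    192  0.5908   +0.351  -0.022  +1.082  -0.400


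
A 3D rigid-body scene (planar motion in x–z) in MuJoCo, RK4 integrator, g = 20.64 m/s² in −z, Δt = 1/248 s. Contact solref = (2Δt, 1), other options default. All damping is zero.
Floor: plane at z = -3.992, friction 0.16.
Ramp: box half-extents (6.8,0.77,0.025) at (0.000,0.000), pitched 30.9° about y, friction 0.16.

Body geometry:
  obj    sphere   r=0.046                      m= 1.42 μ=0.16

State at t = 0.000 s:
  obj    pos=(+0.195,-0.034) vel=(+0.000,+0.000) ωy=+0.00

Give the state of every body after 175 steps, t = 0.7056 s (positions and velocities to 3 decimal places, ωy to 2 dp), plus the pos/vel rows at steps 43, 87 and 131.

State at t = 0.7056 s:
  obj    pos=(+1.854,-1.027) vel=(+4.702,-2.815) ωy=+108.60

Key-timestep trajectory:
   step    t(s)  obj.x    obj.z    obj.vx   obj.vz 
     43  0.1734   +0.295  -0.094  +1.158  -0.685
     87  0.3508   +0.605  -0.279  +2.338  -1.398
    131  0.5282   +1.125  -0.590  +3.518  -2.112


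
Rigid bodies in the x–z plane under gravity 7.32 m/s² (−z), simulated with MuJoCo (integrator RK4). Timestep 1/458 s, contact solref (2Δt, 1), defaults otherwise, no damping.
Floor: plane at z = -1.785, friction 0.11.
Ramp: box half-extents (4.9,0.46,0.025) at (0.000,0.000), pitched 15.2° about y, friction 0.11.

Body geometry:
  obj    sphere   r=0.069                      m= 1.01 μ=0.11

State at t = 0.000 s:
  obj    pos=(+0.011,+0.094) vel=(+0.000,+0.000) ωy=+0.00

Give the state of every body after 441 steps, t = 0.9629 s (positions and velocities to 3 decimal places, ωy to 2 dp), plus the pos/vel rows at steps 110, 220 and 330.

State at t = 0.9629 s:
  obj    pos=(+0.624,-0.072) vel=(+1.274,-0.346) ωy=+19.13

Key-timestep trajectory:
   step    t(s)  obj.x    obj.z    obj.vx   obj.vz 
    110  0.2402   +0.049  +0.084  +0.318  -0.086
    220  0.4803   +0.164  +0.053  +0.636  -0.173
    330  0.7205   +0.355  +0.001  +0.953  -0.259


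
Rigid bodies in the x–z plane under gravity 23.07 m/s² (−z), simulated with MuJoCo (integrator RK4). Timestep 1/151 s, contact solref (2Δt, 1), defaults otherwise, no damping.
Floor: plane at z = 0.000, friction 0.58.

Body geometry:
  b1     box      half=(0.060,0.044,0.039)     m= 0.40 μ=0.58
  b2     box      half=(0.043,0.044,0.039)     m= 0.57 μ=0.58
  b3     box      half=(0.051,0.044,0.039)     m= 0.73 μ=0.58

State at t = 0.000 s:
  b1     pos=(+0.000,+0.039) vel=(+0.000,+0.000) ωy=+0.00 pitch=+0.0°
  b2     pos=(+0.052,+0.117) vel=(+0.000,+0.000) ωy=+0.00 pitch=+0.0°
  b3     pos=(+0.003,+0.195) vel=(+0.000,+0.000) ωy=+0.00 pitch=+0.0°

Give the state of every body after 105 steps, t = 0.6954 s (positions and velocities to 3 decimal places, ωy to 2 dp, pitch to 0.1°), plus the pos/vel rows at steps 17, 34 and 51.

State at t = 0.6954 s:
  b1     pos=(+0.000,+0.039) vel=(+0.000,+0.000) ωy=+0.00 pitch=+0.0°
  b2     pos=(+0.053,+0.117) vel=(+0.000,+0.000) ωy=+0.00 pitch=+0.1°
  b3     pos=(-0.129,+0.039) vel=(+0.000,+0.000) ωy=+0.00 pitch=+180.0°

Key-timestep trajectory:
   step    t(s)  b1.x    b1.z    b1.vx   b1.vz   b2.x    b2.z    b2.vx   b2.vz   b3.x    b3.z    b3.vx   b3.vz 
     17  0.1126   +0.000  +0.039  +0.002  +0.000   +0.052  +0.117  +0.005  +0.000   -0.012  +0.189  -0.318  -0.184
     34  0.2252   +0.000  +0.039  +0.001  +0.002   +0.053  +0.117  -0.002  +0.001   -0.066  +0.127  -0.647  +0.090
     51  0.3377   +0.000  +0.039  +0.000  +0.000   +0.053  +0.117  +0.000  +0.000   -0.133  +0.034  +0.366  -0.392


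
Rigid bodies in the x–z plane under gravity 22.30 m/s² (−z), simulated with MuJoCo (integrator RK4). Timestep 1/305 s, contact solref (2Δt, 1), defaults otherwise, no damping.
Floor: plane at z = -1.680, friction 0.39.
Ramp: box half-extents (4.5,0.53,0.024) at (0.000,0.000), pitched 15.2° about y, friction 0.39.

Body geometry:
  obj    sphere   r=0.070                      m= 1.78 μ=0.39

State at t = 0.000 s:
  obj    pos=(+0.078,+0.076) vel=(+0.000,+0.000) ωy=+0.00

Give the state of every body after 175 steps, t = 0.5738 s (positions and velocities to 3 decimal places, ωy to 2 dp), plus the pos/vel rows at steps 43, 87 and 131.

State at t = 0.5738 s:
  obj    pos=(+0.742,-0.104) vel=(+2.312,-0.628) ωy=+34.23

Key-timestep trajectory:
   step    t(s)  obj.x    obj.z    obj.vx   obj.vz 
     43  0.1410   +0.118  +0.065  +0.568  -0.154
     87  0.2852   +0.242  +0.032  +1.150  -0.312
    131  0.4295   +0.450  -0.025  +1.731  -0.470


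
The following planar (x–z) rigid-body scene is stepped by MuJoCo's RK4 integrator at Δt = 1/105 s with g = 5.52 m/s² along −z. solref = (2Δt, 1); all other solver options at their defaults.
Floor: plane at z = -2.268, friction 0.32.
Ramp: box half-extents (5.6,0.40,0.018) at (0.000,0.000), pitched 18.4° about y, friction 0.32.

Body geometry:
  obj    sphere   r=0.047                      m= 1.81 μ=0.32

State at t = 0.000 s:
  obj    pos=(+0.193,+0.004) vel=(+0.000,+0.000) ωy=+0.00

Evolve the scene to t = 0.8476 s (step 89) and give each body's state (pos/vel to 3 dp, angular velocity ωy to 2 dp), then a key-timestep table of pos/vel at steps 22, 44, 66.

State at t = 0.8476 s:
  obj    pos=(+0.617,-0.137) vel=(+1.001,-0.333) ωy=+22.44

Key-timestep trajectory:
   step    t(s)  obj.x    obj.z    obj.vx   obj.vz 
     22  0.2095   +0.219  -0.004  +0.248  -0.082
     44  0.4190   +0.297  -0.030  +0.495  -0.165
     66  0.6286   +0.426  -0.073  +0.742  -0.247


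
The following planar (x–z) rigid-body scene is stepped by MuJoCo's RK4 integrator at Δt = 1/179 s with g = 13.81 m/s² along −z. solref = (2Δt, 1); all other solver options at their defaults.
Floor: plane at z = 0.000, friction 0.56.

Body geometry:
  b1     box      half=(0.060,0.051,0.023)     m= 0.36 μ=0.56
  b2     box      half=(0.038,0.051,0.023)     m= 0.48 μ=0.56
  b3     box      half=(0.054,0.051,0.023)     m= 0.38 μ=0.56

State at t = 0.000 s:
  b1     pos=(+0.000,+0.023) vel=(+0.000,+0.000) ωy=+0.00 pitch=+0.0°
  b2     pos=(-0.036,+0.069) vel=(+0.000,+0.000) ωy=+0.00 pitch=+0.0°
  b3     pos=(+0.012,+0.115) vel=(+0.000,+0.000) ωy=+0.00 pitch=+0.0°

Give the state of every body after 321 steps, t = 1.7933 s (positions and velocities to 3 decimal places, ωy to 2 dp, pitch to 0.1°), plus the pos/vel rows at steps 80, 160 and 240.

State at t = 1.7933 s:
  b1     pos=(+0.000,+0.023) vel=(+0.000,+0.000) ωy=+0.00 pitch=+0.0°
  b2     pos=(-0.037,+0.069) vel=(-0.001,+0.000) ωy=+0.00 pitch=+0.0°
  b3     pos=(+0.025,+0.100) vel=(+0.000,-0.001) ωy=-0.02 pitch=+44.5°

Key-timestep trajectory:
   step    t(s)  b1.x    b1.z    b1.vx   b1.vz   b2.x    b2.z    b2.vx   b2.vz   b3.x    b3.z    b3.vx   b3.vz 
     80  0.4469   +0.000  +0.023  +0.000  +0.000   -0.036  +0.069  -0.001  +0.000   +0.025  +0.101  +0.000  +0.000
    160  0.8939   +0.000  +0.023  +0.000  +0.000   -0.036  +0.069  -0.001  +0.000   +0.025  +0.101  +0.000  -0.001
    240  1.3408   +0.000  +0.023  +0.000  +0.000   -0.037  +0.069  -0.001  +0.000   +0.025  +0.100  +0.000  -0.001


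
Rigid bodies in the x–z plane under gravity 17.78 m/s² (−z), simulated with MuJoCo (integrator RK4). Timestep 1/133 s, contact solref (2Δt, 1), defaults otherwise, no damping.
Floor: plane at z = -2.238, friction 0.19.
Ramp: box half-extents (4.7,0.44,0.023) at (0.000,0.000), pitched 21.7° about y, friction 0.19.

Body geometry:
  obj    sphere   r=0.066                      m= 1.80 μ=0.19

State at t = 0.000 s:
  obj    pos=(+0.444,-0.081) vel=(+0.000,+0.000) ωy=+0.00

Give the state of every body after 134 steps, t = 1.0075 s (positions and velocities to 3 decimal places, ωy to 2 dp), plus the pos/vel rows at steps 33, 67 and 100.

State at t = 1.0075 s:
  obj    pos=(+2.659,-0.962) vel=(+4.396,-1.749) ωy=+71.66

Key-timestep trajectory:
   step    t(s)  obj.x    obj.z    obj.vx   obj.vz 
     33  0.2481   +0.578  -0.134  +1.083  -0.431
     67  0.5038   +0.998  -0.301  +2.198  -0.875
    100  0.7519   +1.678  -0.572  +3.281  -1.306


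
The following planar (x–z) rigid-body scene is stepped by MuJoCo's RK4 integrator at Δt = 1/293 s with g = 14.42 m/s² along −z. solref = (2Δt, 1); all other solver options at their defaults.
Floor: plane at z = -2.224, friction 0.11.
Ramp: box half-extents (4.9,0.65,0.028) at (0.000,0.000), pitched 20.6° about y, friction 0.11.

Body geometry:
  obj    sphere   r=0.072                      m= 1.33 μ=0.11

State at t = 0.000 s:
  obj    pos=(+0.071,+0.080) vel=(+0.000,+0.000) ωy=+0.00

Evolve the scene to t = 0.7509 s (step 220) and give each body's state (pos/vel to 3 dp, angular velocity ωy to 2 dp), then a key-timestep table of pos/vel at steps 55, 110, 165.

State at t = 0.7509 s:
  obj    pos=(+1.027,-0.279) vel=(+2.547,-0.957) ωy=+37.78

Key-timestep trajectory:
   step    t(s)  obj.x    obj.z    obj.vx   obj.vz 
     55  0.1877   +0.131  +0.058  +0.637  -0.239
    110  0.3754   +0.310  -0.010  +1.274  -0.479
    165  0.5631   +0.609  -0.122  +1.911  -0.718


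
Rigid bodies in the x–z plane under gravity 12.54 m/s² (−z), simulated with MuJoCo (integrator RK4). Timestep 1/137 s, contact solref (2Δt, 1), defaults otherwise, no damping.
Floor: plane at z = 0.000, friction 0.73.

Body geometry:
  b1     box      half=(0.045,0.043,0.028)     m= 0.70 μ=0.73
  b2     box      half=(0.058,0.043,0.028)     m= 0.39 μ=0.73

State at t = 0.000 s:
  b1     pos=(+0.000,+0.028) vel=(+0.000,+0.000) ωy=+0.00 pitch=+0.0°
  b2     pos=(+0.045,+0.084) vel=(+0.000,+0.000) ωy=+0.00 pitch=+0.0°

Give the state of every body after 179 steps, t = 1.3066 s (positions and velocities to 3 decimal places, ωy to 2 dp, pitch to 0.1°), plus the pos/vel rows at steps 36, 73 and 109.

State at t = 1.3066 s:
  b1     pos=(+0.000,+0.028) vel=(+0.000,+0.000) ωy=+0.00 pitch=+0.0°
  b2     pos=(+0.186,+0.028) vel=(+0.000,+0.000) ωy=+0.00 pitch=+180.0°

Key-timestep trajectory:
   step    t(s)  b1.x    b1.z    b1.vx   b1.vz   b2.x    b2.z    b2.vx   b2.vz 
     36  0.2628   +0.000  +0.028  +0.000  +0.000   +0.047  +0.084  +0.030  -0.002
     73  0.5328   +0.000  +0.028  +0.000  +0.000   +0.095  +0.059  +0.441  -0.163
    109  0.7956   +0.000  +0.028  +0.000  +0.000   +0.136  +0.063  +0.165  -0.029


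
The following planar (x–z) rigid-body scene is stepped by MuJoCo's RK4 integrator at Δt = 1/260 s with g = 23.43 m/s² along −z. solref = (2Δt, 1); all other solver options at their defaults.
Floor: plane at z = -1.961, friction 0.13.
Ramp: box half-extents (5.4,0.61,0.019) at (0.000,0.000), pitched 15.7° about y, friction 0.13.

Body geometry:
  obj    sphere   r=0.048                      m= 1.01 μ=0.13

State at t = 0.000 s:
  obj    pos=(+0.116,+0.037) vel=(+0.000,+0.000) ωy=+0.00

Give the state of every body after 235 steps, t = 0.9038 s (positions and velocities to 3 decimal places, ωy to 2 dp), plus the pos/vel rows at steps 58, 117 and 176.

State at t = 0.9038 s:
  obj    pos=(+1.897,-0.464) vel=(+3.941,-1.108) ωy=+85.26

Key-timestep trajectory:
   step    t(s)  obj.x    obj.z    obj.vx   obj.vz 
     58  0.2231   +0.225  +0.006  +0.973  -0.273
    117  0.4500   +0.558  -0.087  +1.962  -0.552
    176  0.6769   +1.115  -0.244  +2.951  -0.830


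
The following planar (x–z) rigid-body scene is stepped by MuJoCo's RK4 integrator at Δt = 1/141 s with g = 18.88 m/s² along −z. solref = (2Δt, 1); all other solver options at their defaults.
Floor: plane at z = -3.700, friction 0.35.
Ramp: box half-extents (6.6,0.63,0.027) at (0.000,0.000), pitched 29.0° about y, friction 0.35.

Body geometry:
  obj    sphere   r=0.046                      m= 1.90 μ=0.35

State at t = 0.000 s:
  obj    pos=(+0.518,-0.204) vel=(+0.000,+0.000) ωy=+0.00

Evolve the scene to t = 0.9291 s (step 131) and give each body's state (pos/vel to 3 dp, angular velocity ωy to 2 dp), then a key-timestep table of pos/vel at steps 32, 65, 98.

State at t = 0.9291 s:
  obj    pos=(+2.986,-1.572) vel=(+5.312,-2.945) ωy=+132.03

Key-timestep trajectory:
   step    t(s)  obj.x    obj.z    obj.vx   obj.vz 
     32  0.2270   +0.665  -0.285  +1.298  -0.719
     65  0.4610   +1.126  -0.541  +2.636  -1.461
     98  0.6950   +1.899  -0.969  +3.974  -2.203


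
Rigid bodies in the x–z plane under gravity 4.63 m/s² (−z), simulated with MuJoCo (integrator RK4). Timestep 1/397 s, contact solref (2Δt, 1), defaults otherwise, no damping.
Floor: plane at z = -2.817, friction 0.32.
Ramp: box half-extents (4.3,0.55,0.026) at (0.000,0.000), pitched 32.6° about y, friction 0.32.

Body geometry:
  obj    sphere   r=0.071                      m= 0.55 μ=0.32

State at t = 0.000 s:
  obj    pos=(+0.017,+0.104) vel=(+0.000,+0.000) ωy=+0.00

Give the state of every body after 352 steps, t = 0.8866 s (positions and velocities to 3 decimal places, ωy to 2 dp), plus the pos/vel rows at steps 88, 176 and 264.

State at t = 0.8866 s:
  obj    pos=(+0.607,-0.273) vel=(+1.331,-0.851) ωy=+22.25

Key-timestep trajectory:
   step    t(s)  obj.x    obj.z    obj.vx   obj.vz 
     88  0.2217   +0.054  +0.081  +0.333  -0.213
    176  0.4433   +0.165  +0.010  +0.666  -0.426
    264  0.6650   +0.349  -0.108  +0.998  -0.638


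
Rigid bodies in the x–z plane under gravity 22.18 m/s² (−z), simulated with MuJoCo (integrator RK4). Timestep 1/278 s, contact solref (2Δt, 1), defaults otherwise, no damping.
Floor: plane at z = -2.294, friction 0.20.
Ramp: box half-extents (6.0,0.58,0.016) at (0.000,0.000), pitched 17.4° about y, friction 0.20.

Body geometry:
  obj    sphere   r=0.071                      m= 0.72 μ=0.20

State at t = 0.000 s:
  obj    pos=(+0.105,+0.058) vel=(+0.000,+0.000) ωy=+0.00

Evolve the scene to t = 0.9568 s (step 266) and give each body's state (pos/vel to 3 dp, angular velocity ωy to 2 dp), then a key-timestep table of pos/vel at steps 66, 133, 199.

State at t = 0.9568 s:
  obj    pos=(+2.175,-0.590) vel=(+4.326,-1.356) ωy=+63.84

Key-timestep trajectory:
   step    t(s)  obj.x    obj.z    obj.vx   obj.vz 
     66  0.2374   +0.233  +0.018  +1.073  -0.336
    133  0.4784   +0.623  -0.104  +2.163  -0.678
    199  0.7158   +1.263  -0.305  +3.236  -1.014


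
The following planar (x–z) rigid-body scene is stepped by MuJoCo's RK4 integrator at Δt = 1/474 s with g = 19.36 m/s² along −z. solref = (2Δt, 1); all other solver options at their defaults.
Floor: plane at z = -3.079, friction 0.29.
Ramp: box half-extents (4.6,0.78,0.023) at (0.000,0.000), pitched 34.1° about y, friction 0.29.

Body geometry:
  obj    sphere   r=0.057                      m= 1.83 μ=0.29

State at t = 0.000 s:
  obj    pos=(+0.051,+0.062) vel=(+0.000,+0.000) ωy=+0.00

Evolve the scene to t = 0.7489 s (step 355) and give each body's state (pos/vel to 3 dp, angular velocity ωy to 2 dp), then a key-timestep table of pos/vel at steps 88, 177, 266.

State at t = 0.7489 s:
  obj    pos=(+1.852,-1.157) vel=(+4.808,-3.255) ωy=+101.85

Key-timestep trajectory:
   step    t(s)  obj.x    obj.z    obj.vx   obj.vz 
     88  0.1857   +0.162  -0.013  +1.192  -0.807
    177  0.3734   +0.499  -0.241  +2.398  -1.623
    266  0.5612   +1.062  -0.622  +3.603  -2.439


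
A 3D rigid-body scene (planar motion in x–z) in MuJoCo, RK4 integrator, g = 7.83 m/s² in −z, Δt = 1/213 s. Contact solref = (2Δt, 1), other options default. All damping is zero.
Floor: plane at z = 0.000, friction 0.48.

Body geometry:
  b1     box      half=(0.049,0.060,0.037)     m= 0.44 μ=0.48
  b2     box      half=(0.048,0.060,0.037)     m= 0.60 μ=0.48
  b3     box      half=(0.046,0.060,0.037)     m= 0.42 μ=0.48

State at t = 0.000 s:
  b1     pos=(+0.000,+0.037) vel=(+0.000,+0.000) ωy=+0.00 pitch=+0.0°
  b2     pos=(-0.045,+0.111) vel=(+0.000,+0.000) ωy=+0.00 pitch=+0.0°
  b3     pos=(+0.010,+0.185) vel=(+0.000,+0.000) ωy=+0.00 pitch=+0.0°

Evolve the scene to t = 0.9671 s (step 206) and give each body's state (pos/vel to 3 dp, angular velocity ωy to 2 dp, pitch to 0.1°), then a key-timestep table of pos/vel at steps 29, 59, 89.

State at t = 0.9671 s:
  b1     pos=(+0.000,+0.037) vel=(+0.000,+0.000) ωy=+0.00 pitch=+0.0°
  b2     pos=(-0.045,+0.111) vel=(+0.000,+0.000) ωy=+0.00 pitch=+0.0°
  b3     pos=(+0.134,+0.037) vel=(+0.000,+0.000) ωy=+0.00 pitch=+180.0°

Key-timestep trajectory:
   step    t(s)  b1.x    b1.z    b1.vx   b1.vz   b2.x    b2.z    b2.vx   b2.vz   b3.x    b3.z    b3.vx   b3.vz 
     29  0.1362   +0.000  +0.037  +0.000  +0.000   -0.045  +0.111  -0.001  +0.000   +0.018  +0.182  +0.138  -0.059
     59  0.2770   +0.000  +0.037  +0.000  +0.000   -0.045  +0.111  +0.000  +0.000   +0.048  +0.139  +0.240  -0.740
     89  0.4178   +0.000  +0.037  +0.000  +0.000   -0.045  +0.111  +0.000  +0.000   +0.115  +0.071  +0.525  -0.850


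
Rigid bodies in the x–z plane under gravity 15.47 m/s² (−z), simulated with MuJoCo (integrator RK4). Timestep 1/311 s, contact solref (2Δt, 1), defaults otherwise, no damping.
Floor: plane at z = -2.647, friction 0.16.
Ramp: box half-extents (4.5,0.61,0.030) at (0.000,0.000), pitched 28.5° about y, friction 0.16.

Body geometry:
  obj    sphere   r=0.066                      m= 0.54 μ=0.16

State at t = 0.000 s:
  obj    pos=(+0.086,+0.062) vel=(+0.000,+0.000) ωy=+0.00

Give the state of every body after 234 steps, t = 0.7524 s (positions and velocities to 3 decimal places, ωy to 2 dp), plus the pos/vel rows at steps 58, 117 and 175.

State at t = 0.7524 s:
  obj    pos=(+1.398,-0.650) vel=(+3.487,-1.893) ωy=+60.09

Key-timestep trajectory:
   step    t(s)  obj.x    obj.z    obj.vx   obj.vz 
     58  0.1865   +0.167  +0.019  +0.864  -0.469
    117  0.3762   +0.414  -0.116  +1.744  -0.947
    175  0.5627   +0.820  -0.336  +2.608  -1.416


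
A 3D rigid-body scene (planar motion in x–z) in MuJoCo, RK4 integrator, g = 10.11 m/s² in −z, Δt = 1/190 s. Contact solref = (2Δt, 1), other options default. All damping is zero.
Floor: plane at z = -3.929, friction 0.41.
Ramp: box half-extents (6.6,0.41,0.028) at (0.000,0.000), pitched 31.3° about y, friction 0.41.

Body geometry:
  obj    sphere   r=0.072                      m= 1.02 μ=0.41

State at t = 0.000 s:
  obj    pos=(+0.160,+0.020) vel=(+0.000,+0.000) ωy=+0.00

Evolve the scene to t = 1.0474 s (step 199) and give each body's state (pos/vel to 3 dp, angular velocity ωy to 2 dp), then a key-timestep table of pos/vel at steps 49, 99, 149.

State at t = 1.0474 s:
  obj    pos=(+1.918,-1.049) vel=(+3.358,-2.041) ωy=+54.57

Key-timestep trajectory:
   step    t(s)  obj.x    obj.z    obj.vx   obj.vz 
     49  0.2579   +0.267  -0.045  +0.827  -0.503
     99  0.5211   +0.595  -0.245  +1.670  -1.016
    149  0.7842   +1.146  -0.580  +2.514  -1.529


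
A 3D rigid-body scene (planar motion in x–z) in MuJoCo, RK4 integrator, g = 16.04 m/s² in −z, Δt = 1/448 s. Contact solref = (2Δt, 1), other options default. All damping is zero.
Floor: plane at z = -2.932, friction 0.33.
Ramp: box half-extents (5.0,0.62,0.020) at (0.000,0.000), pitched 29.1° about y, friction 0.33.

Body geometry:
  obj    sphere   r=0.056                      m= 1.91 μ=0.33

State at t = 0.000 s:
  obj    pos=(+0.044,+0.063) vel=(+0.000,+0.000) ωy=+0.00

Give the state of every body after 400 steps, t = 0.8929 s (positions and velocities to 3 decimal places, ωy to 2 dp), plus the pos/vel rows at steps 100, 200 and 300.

State at t = 0.8929 s:
  obj    pos=(+1.985,-1.018) vel=(+4.347,-2.420) ωy=+88.83

Key-timestep trajectory:
   step    t(s)  obj.x    obj.z    obj.vx   obj.vz 
    100  0.2232   +0.165  -0.005  +1.087  -0.605
    200  0.4464   +0.529  -0.208  +2.174  -1.210
    300  0.6696   +1.136  -0.545  +3.260  -1.815


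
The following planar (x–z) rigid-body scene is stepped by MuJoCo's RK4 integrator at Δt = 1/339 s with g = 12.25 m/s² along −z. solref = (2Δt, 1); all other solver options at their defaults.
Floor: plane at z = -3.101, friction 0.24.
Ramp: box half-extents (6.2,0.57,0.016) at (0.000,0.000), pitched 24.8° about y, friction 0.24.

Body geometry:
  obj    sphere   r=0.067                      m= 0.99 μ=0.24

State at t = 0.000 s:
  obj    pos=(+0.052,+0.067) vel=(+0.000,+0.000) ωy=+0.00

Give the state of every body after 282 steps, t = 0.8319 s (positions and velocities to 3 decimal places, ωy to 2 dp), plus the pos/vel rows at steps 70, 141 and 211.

State at t = 0.8319 s:
  obj    pos=(+1.205,-0.465) vel=(+2.772,-1.281) ωy=+45.56

Key-timestep trajectory:
   step    t(s)  obj.x    obj.z    obj.vx   obj.vz 
     70  0.2065   +0.123  +0.035  +0.688  -0.318
    141  0.4159   +0.340  -0.066  +1.386  -0.640
    211  0.6224   +0.698  -0.231  +2.074  -0.958


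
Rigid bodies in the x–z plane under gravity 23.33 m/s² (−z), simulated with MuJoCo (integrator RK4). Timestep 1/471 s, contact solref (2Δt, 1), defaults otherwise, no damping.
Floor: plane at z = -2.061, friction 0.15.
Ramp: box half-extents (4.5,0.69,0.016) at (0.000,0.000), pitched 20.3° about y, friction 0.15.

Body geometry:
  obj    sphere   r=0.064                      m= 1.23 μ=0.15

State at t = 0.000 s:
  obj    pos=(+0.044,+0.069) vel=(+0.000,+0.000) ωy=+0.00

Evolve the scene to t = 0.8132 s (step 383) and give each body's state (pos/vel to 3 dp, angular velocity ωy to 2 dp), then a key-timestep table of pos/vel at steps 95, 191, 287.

State at t = 0.8132 s:
  obj    pos=(+1.837,-0.594) vel=(+4.409,-1.631) ωy=+73.45

Key-timestep trajectory:
   step    t(s)  obj.x    obj.z    obj.vx   obj.vz 
     95  0.2017   +0.154  +0.028  +1.094  -0.405
    191  0.4055   +0.490  -0.096  +2.199  -0.813
    287  0.6093   +1.051  -0.303  +3.304  -1.222


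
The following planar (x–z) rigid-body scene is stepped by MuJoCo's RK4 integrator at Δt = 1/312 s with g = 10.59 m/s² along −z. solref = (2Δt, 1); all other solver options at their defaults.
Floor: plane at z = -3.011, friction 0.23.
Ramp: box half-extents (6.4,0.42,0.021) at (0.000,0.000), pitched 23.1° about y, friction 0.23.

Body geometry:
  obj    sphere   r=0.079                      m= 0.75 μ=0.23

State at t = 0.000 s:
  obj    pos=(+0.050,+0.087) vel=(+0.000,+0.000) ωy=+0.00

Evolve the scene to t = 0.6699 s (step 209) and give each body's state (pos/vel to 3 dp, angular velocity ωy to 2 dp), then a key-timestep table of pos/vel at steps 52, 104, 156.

State at t = 0.6699 s:
  obj    pos=(+0.663,-0.174) vel=(+1.829,-0.780) ωy=+25.16

Key-timestep trajectory:
   step    t(s)  obj.x    obj.z    obj.vx   obj.vz 
     52  0.1667   +0.088  +0.071  +0.455  -0.194
    104  0.3333   +0.202  +0.023  +0.910  -0.388
    156  0.5000   +0.391  -0.058  +1.365  -0.582


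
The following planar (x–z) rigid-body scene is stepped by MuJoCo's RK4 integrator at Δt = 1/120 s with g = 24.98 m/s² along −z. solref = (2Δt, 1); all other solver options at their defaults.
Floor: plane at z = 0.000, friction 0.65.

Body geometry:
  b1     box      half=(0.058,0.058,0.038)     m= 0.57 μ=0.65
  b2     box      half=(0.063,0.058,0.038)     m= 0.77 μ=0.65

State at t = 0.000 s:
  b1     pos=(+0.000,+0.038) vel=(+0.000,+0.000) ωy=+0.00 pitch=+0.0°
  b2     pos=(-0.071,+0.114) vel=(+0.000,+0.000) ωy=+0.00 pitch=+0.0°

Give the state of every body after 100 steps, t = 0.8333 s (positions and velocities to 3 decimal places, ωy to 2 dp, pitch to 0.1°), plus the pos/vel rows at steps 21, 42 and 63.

State at t = 0.8333 s:
  b1     pos=(+0.000,+0.038) vel=(+0.000,+0.000) ωy=+0.00 pitch=+0.0°
  b2     pos=(-0.130,+0.063) vel=(+0.000,+0.000) ωy=+0.00 pitch=-90.0°

Key-timestep trajectory:
   step    t(s)  b1.x    b1.z    b1.vx   b1.vz   b2.x    b2.z    b2.vx   b2.vz 
     21  0.1750   +0.000  +0.038  +0.000  +0.000   -0.131  +0.061  -0.602  +0.088
     42  0.3500   +0.000  +0.038  +0.000  +0.000   -0.154  +0.072  +0.143  -0.027
     63  0.5250   +0.000  +0.038  +0.000  +0.000   -0.131  +0.062  -0.316  -0.143


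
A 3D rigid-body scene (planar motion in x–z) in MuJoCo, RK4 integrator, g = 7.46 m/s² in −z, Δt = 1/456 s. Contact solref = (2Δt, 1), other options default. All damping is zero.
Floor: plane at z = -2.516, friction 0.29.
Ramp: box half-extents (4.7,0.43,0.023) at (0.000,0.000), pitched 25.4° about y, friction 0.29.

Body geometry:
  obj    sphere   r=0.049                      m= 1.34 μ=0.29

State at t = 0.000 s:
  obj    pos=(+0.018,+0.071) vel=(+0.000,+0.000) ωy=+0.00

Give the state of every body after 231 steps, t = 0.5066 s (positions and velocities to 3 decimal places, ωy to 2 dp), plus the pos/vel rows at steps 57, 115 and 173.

State at t = 0.5066 s:
  obj    pos=(+0.283,-0.055) vel=(+1.046,-0.497) ωy=+23.63

Key-timestep trajectory:
   step    t(s)  obj.x    obj.z    obj.vx   obj.vz 
     57  0.1250   +0.034  +0.063  +0.258  -0.123
    115  0.2522   +0.084  +0.040  +0.521  -0.247
    173  0.3794   +0.167  +0.001  +0.783  -0.372


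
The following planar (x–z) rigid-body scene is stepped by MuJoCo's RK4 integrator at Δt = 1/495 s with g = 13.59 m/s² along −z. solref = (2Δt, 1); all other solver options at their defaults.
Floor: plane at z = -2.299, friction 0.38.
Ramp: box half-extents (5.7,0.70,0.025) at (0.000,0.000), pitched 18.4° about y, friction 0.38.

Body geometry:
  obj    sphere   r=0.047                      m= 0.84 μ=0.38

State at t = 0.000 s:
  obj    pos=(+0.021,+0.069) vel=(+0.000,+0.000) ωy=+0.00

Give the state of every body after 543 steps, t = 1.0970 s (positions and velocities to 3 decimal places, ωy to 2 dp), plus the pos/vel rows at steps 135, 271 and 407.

State at t = 1.0970 s:
  obj    pos=(+1.770,-0.513) vel=(+3.189,-1.061) ωy=+71.51

Key-timestep trajectory:
   step    t(s)  obj.x    obj.z    obj.vx   obj.vz 
    135  0.2727   +0.129  +0.033  +0.793  -0.264
    271  0.5475   +0.457  -0.076  +1.592  -0.530
    407  0.8222   +1.004  -0.258  +2.391  -0.795


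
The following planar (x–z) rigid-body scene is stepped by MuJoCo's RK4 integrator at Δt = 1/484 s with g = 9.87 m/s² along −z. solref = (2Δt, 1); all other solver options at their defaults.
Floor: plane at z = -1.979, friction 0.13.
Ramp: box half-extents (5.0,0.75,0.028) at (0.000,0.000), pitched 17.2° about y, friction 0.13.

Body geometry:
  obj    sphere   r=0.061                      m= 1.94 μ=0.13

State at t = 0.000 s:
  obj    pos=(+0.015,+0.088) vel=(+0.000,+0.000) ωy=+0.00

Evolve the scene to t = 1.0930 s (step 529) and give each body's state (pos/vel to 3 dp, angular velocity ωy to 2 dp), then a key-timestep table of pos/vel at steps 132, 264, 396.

State at t = 1.0930 s:
  obj    pos=(+1.205,-0.280) vel=(+2.177,-0.674) ωy=+37.35

Key-timestep trajectory:
   step    t(s)  obj.x    obj.z    obj.vx   obj.vz 
    132  0.2727   +0.089  +0.066  +0.543  -0.168
    264  0.5455   +0.311  -0.003  +1.086  -0.336
    396  0.8182   +0.682  -0.118  +1.629  -0.504


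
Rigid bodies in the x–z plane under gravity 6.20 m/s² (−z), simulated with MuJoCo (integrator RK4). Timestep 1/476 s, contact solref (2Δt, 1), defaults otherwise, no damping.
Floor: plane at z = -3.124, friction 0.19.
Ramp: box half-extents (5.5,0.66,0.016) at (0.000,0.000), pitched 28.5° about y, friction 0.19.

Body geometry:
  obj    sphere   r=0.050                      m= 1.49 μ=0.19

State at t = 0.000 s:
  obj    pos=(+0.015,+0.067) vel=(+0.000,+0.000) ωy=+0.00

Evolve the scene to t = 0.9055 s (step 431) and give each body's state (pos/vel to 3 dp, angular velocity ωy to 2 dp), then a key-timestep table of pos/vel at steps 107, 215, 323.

State at t = 0.9055 s:
  obj    pos=(+0.776,-0.346) vel=(+1.682,-0.913) ωy=+38.26

Key-timestep trajectory:
   step    t(s)  obj.x    obj.z    obj.vx   obj.vz 
    107  0.2248   +0.062  +0.041  +0.418  -0.227
    215  0.4517   +0.204  -0.036  +0.839  -0.455
    323  0.6786   +0.443  -0.165  +1.260  -0.684


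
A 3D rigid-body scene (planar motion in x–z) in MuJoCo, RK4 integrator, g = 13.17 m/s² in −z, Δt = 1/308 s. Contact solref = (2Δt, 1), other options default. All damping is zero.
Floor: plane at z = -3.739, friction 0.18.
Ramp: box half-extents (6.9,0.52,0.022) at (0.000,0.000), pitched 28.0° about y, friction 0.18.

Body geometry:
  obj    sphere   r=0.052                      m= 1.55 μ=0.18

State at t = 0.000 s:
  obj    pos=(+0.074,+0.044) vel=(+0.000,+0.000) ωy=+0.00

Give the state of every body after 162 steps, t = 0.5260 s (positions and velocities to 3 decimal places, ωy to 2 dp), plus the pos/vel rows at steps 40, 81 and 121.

State at t = 0.5260 s:
  obj    pos=(+0.614,-0.242) vel=(+2.051,-1.091) ωy=+44.65

Key-timestep trajectory:
   step    t(s)  obj.x    obj.z    obj.vx   obj.vz 
     40  0.1299   +0.107  +0.027  +0.507  -0.269
     81  0.2630   +0.209  -0.027  +1.026  -0.545
    121  0.3929   +0.375  -0.116  +1.532  -0.815


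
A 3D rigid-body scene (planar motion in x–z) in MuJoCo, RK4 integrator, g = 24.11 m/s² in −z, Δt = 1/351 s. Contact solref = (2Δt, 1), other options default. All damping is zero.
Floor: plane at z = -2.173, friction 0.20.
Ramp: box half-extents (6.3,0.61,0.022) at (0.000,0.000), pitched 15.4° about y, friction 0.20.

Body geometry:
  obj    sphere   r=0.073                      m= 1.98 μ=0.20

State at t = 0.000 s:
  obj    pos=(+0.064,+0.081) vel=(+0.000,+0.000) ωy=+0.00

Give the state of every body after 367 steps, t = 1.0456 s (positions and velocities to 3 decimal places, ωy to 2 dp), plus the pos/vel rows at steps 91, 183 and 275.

State at t = 1.0456 s:
  obj    pos=(+2.474,-0.583) vel=(+4.610,-1.270) ωy=+65.50

Key-timestep trajectory:
   step    t(s)  obj.x    obj.z    obj.vx   obj.vz 
     91  0.2593   +0.212  +0.040  +1.143  -0.315
    183  0.5214   +0.663  -0.084  +2.299  -0.633
    275  0.7835   +1.417  -0.292  +3.455  -0.952


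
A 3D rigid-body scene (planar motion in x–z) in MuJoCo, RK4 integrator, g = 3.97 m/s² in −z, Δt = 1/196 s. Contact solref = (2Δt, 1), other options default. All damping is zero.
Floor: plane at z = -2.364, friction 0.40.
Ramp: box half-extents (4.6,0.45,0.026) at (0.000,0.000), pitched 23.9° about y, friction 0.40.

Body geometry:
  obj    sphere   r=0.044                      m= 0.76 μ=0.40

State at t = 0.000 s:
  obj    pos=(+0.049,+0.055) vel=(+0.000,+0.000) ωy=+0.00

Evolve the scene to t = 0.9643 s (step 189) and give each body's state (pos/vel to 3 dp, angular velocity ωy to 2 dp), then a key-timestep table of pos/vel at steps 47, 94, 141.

State at t = 0.9643 s:
  obj    pos=(+0.537,-0.162) vel=(+1.013,-0.449) ωy=+25.17

Key-timestep trajectory:
   step    t(s)  obj.x    obj.z    obj.vx   obj.vz 
     47  0.2398   +0.079  +0.041  +0.252  -0.112
     94  0.4796   +0.170  +0.001  +0.504  -0.223
    141  0.7194   +0.321  -0.066  +0.756  -0.335


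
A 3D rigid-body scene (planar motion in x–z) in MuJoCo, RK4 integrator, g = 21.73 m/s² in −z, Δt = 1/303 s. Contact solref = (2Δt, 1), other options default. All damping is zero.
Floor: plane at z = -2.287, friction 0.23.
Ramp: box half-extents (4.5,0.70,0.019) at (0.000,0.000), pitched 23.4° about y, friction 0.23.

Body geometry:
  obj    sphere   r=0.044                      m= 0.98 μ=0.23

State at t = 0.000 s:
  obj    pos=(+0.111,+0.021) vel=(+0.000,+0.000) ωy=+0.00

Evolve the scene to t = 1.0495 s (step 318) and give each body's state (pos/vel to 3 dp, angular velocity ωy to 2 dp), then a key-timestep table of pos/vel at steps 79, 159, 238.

State at t = 1.0495 s:
  obj    pos=(+3.227,-1.328) vel=(+5.937,-2.569) ωy=+147.02

Key-timestep trajectory:
   step    t(s)  obj.x    obj.z    obj.vx   obj.vz 
     79  0.2607   +0.303  -0.063  +1.475  -0.638
    159  0.5248   +0.890  -0.316  +2.969  -1.285
    238  0.7855   +1.856  -0.735  +4.444  -1.923


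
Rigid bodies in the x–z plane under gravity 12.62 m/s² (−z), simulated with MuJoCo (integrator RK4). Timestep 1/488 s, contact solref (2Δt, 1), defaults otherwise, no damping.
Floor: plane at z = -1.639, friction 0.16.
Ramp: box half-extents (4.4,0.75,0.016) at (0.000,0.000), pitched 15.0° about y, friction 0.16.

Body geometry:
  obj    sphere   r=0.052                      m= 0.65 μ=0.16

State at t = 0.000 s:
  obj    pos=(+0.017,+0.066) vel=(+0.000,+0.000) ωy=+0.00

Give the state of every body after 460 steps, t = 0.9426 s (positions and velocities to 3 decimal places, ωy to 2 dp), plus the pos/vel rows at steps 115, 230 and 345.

State at t = 0.9426 s:
  obj    pos=(+1.018,-0.202) vel=(+2.124,-0.569) ωy=+42.29

Key-timestep trajectory:
   step    t(s)  obj.x    obj.z    obj.vx   obj.vz 
    115  0.2357   +0.080  +0.049  +0.531  -0.142
    230  0.4713   +0.267  -0.001  +1.062  -0.285
    345  0.7070   +0.580  -0.085  +1.593  -0.427
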